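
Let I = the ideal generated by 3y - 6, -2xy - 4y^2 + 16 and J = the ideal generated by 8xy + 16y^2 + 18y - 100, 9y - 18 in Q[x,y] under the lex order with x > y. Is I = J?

Equality of ideals is decidable: compute both reduced Gröbner bases (unique for the ordering) and check whether they agree.
Buchberger on the first generating set:
f_1 = 3y - 6, LT = y.
f_2 = -2xy - 4y^2 + 16, LT = xy.

S(f_1,f_2): lcm = xy. S = -2x - 2y^2 + 8.
  reduce S modulo (f_1, f_2):
  remainder -2x ≠ 0; add g_3 = -2x to the basis.

The other S-polynomials (S(f_1,g_3), S(f_2,g_3)) all reduce to 0 modulo the current basis, so we have a Gröbner basis.
Inter-reduce: drop elements whose leading term is divisible by another's, tail-reduce, and make monic.
Reduced Gröbner basis: {x, y - 2}.

Buchberger on the second generating set:
h_1 = 8xy + 16y^2 + 18y - 100, LT = xy.
h_2 = 9y - 18, LT = y.

S(h_1,h_2): lcm = xy. S = 2x + 2y^2 + 9/4y - 25/2.
  reduce S modulo (h_1, h_2):
  remainder 2x ≠ 0; add k_3 = 2x to the basis.

The other S-polynomials (S(h_1,k_3), S(h_2,k_3)) all reduce to 0 modulo the current basis, so we have a Gröbner basis.
Inter-reduce: drop elements whose leading term is divisible by another's, tail-reduce, and make monic.
Reduced Gröbner basis: {x, y - 2}.

These coincide, so the ideals are equal.

Yes, the ideals are equal.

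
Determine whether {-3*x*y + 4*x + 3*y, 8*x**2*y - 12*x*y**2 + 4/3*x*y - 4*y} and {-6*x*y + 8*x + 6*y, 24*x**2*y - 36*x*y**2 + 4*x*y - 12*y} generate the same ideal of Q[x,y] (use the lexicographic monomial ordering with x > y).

Yes, the ideals are equal.

Equality of ideals is decidable: compute both reduced Gröbner bases (unique for the ordering) and check whether they agree.
Buchberger on the first generating set:
f_1 = -3*x*y + 4*x + 3*y, LT = x*y.
f_2 = 8*x**2*y - 12*x*y**2 + 4/3*x*y - 4*y, LT = x**2*y.

S(f_1,f_2): lcm = x**2*y. S = -4/3*x**2 + 3/2*x*y**2 - 7/6*x*y + 1/2*y.
  leading term x**2: no divisor's leading term divides it; move -4/3*x**2 to the remainder.
  leading term x*y**2: subtract (-1/2*y)·f_1 from 3/2*x*y**2 - 7/6*x*y + 1/2*y → 5/6*x*y + 3/2*y**2 + 1/2*y
  leading term x*y: subtract (-5/18)·f_1 from 5/6*x*y + 3/2*y**2 + 1/2*y → 10/9*x + 3/2*y**2 + 4/3*y
  leading term x: no divisor's leading term divides it; move 10/9*x to the remainder.
  leading term y**2: no divisor's leading term divides it; move 3/2*y**2 to the remainder.
  leading term y: no divisor's leading term divides it; move 4/3*y to the remainder.
  remainder -4/3*x**2 + 10/9*x + 3/2*y**2 + 4/3*y ≠ 0; add g_3 = -4/3*x**2 + 10/9*x + 3/2*y**2 + 4/3*y to the basis.

S(f_1,g_3): lcm = x**2*y. S = -4/3*x**2 - 1/6*x*y + 9/8*y**3 + y**2.
  leading term x**2: subtract (1)·g_3 from -4/3*x**2 - 1/6*x*y + 9/8*y**3 + y**2 → -1/6*x*y - 10/9*x + 9/8*y**3 - 1/2*y**2 - 4/3*y
  leading term x*y: subtract (1/18)·f_1 from -1/6*x*y - 10/9*x + 9/8*y**3 - 1/2*y**2 - 4/3*y → -4/3*x + 9/8*y**3 - 1/2*y**2 - 3/2*y
  leading term x: no divisor's leading term divides it; move -4/3*x to the remainder.
  leading term y**3: no divisor's leading term divides it; move 9/8*y**3 to the remainder.
  leading term y**2: no divisor's leading term divides it; move -1/2*y**2 to the remainder.
  leading term y: no divisor's leading term divides it; move -3/2*y to the remainder.
  remainder -4/3*x + 9/8*y**3 - 1/2*y**2 - 3/2*y ≠ 0; add g_4 = -4/3*x + 9/8*y**3 - 1/2*y**2 - 3/2*y to the basis.

S(f_1,g_4): lcm = x*y. S = -4/3*x + 27/32*y**4 - 3/8*y**3 - 9/8*y**2 - y.
  leading term x: subtract (1)·g_4 from -4/3*x + 27/32*y**4 - 3/8*y**3 - 9/8*y**2 - y → 27/32*y**4 - 3/2*y**3 - 5/8*y**2 + 1/2*y
  leading term y**4: no divisor's leading term divides it; move 27/32*y**4 to the remainder.
  leading term y**3: no divisor's leading term divides it; move -3/2*y**3 to the remainder.
  leading term y**2: no divisor's leading term divides it; move -5/8*y**2 to the remainder.
  leading term y: no divisor's leading term divides it; move 1/2*y to the remainder.
  remainder 27/32*y**4 - 3/2*y**3 - 5/8*y**2 + 1/2*y ≠ 0; add g_5 = 27/32*y**4 - 3/2*y**3 - 5/8*y**2 + 1/2*y to the basis.

The other S-polynomials (S(f_2,g_3), S(f_2,g_4), S(g_3,g_4), S(f_1,g_5), S(f_2,g_5), S(g_3,g_5), S(g_4,g_5)) all reduce to 0 modulo the current basis, so we have a Gröbner basis.
Inter-reduce: drop elements whose leading term is divisible by another's, tail-reduce, and make monic.
Reduced Gröbner basis: {x - 27/32*y**3 + 3/8*y**2 + 9/8*y, y**4 - 16/9*y**3 - 20/27*y**2 + 16/27*y}.

Buchberger on the second generating set:
h_1 = -6*x*y + 8*x + 6*y, LT = x*y.
h_2 = 24*x**2*y - 36*x*y**2 + 4*x*y - 12*y, LT = x**2*y.

S(h_1,h_2): lcm = x**2*y. S = -4/3*x**2 + 3/2*x*y**2 - 7/6*x*y + 1/2*y.
  leading term x**2: no divisor's leading term divides it; move -4/3*x**2 to the remainder.
  leading term x*y**2: subtract (-1/4*y)·h_1 from 3/2*x*y**2 - 7/6*x*y + 1/2*y → 5/6*x*y + 3/2*y**2 + 1/2*y
  leading term x*y: subtract (-5/36)·h_1 from 5/6*x*y + 3/2*y**2 + 1/2*y → 10/9*x + 3/2*y**2 + 4/3*y
  leading term x: no divisor's leading term divides it; move 10/9*x to the remainder.
  leading term y**2: no divisor's leading term divides it; move 3/2*y**2 to the remainder.
  leading term y: no divisor's leading term divides it; move 4/3*y to the remainder.
  remainder -4/3*x**2 + 10/9*x + 3/2*y**2 + 4/3*y ≠ 0; add k_3 = -4/3*x**2 + 10/9*x + 3/2*y**2 + 4/3*y to the basis.

S(h_1,k_3): lcm = x**2*y. S = -4/3*x**2 - 1/6*x*y + 9/8*y**3 + y**2.
  leading term x**2: subtract (1)·k_3 from -4/3*x**2 - 1/6*x*y + 9/8*y**3 + y**2 → -1/6*x*y - 10/9*x + 9/8*y**3 - 1/2*y**2 - 4/3*y
  leading term x*y: subtract (1/36)·h_1 from -1/6*x*y - 10/9*x + 9/8*y**3 - 1/2*y**2 - 4/3*y → -4/3*x + 9/8*y**3 - 1/2*y**2 - 3/2*y
  leading term x: no divisor's leading term divides it; move -4/3*x to the remainder.
  leading term y**3: no divisor's leading term divides it; move 9/8*y**3 to the remainder.
  leading term y**2: no divisor's leading term divides it; move -1/2*y**2 to the remainder.
  leading term y: no divisor's leading term divides it; move -3/2*y to the remainder.
  remainder -4/3*x + 9/8*y**3 - 1/2*y**2 - 3/2*y ≠ 0; add k_4 = -4/3*x + 9/8*y**3 - 1/2*y**2 - 3/2*y to the basis.

S(h_1,k_4): lcm = x*y. S = -4/3*x + 27/32*y**4 - 3/8*y**3 - 9/8*y**2 - y.
  leading term x: subtract (1)·k_4 from -4/3*x + 27/32*y**4 - 3/8*y**3 - 9/8*y**2 - y → 27/32*y**4 - 3/2*y**3 - 5/8*y**2 + 1/2*y
  leading term y**4: no divisor's leading term divides it; move 27/32*y**4 to the remainder.
  leading term y**3: no divisor's leading term divides it; move -3/2*y**3 to the remainder.
  leading term y**2: no divisor's leading term divides it; move -5/8*y**2 to the remainder.
  leading term y: no divisor's leading term divides it; move 1/2*y to the remainder.
  remainder 27/32*y**4 - 3/2*y**3 - 5/8*y**2 + 1/2*y ≠ 0; add k_5 = 27/32*y**4 - 3/2*y**3 - 5/8*y**2 + 1/2*y to the basis.

The other S-polynomials (S(h_2,k_3), S(h_2,k_4), S(k_3,k_4), S(h_1,k_5), S(h_2,k_5), S(k_3,k_5), S(k_4,k_5)) all reduce to 0 modulo the current basis, so we have a Gröbner basis.
Inter-reduce: drop elements whose leading term is divisible by another's, tail-reduce, and make monic.
Reduced Gröbner basis: {x - 27/32*y**3 + 3/8*y**2 + 9/8*y, y**4 - 16/9*y**3 - 20/27*y**2 + 16/27*y}.

These coincide, so the ideals are equal.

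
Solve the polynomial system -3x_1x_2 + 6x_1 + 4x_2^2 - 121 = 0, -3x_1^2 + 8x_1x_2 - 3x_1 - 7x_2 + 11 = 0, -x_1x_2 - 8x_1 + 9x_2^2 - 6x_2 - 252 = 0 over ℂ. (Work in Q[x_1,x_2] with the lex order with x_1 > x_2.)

{(1, -5)}

Compute a lex Gröbner basis by Buchberger's algorithm.
f_1 = -3x_1x_2 + 6x_1 + 4x_2^2 - 121, LT = x_1x_2.
f_2 = -3x_1^2 + 8x_1x_2 - 3x_1 - 7x_2 + 11, LT = x_1^2.
f_3 = -x_1x_2 - 8x_1 + 9x_2^2 - 6x_2 - 252, LT = x_1x_2.

S(f_1,f_2): lcm = x_1^2x_2. S = -2x_1^2 + 4/3x_1x_2^2 - x_1x_2 + 121/3x_1 - 7/3x_2^2 + 11/3x_2.
  leading term x_1^2: subtract (2/3)·f_2 from -2x_1^2 + 4/3x_1x_2^2 - x_1x_2 + 121/3x_1 - 7/3x_2^2 + 11/3x_2 → 4/3x_1x_2^2 - 19/3x_1x_2 + 127/3x_1 - 7/3x_2^2 + 25/3x_2 - 22/3
  leading term x_1x_2^2: subtract (-4/9x_2)·f_1 from 4/3x_1x_2^2 - 19/3x_1x_2 + 127/3x_1 - 7/3x_2^2 + 25/3x_2 - 22/3 → -11/3x_1x_2 + 127/3x_1 + 16/9x_2^3 - 7/3x_2^2 - 409/9x_2 - 22/3
  leading term x_1x_2: subtract (11/9)·f_1 from -11/3x_1x_2 + 127/3x_1 + 16/9x_2^3 - 7/3x_2^2 - 409/9x_2 - 22/3 → 35x_1 + 16/9x_2^3 - 65/9x_2^2 - 409/9x_2 + 1265/9
  leading term x_1: no divisor's leading term divides it; move 35x_1 to the remainder.
  leading term x_2^3: no divisor's leading term divides it; move 16/9x_2^3 to the remainder.
  leading term x_2^2: no divisor's leading term divides it; move -65/9x_2^2 to the remainder.
  leading term x_2: no divisor's leading term divides it; move -409/9x_2 to the remainder.
  leading term 1: no divisor's leading term divides it; move 1265/9 to the remainder.
  remainder 35x_1 + 16/9x_2^3 - 65/9x_2^2 - 409/9x_2 + 1265/9 ≠ 0; add h_4 = 35x_1 + 16/9x_2^3 - 65/9x_2^2 - 409/9x_2 + 1265/9 to the basis.

S(f_1,f_3): lcm = x_1x_2. S = -10x_1 + 23/3x_2^2 - 6x_2 - 635/3.
  leading term x_1: subtract (-2/7)·h_4 from -10x_1 + 23/3x_2^2 - 6x_2 - 635/3 → 32/63x_2^3 + 353/63x_2^2 - 1196/63x_2 - 10805/63
  leading term x_2^3: no divisor's leading term divides it; move 32/63x_2^3 to the remainder.
  leading term x_2^2: no divisor's leading term divides it; move 353/63x_2^2 to the remainder.
  leading term x_2: no divisor's leading term divides it; move -1196/63x_2 to the remainder.
  leading term 1: no divisor's leading term divides it; move -10805/63 to the remainder.
  remainder 32/63x_2^3 + 353/63x_2^2 - 1196/63x_2 - 10805/63 ≠ 0; add h_5 = 32/63x_2^3 + 353/63x_2^2 - 1196/63x_2 - 10805/63 to the basis.

S(f_2,f_3): lcm = x_1^2x_2. S = -8x_1^2 + 19/3x_1x_2^2 - 5x_1x_2 - 252x_1 + 7/3x_2^2 - 11/3x_2.
  leading term x_1^2: subtract (8/3)·f_2 from -8x_1^2 + 19/3x_1x_2^2 - 5x_1x_2 - 252x_1 + 7/3x_2^2 - 11/3x_2 → 19/3x_1x_2^2 - 79/3x_1x_2 - 244x_1 + 7/3x_2^2 + 15x_2 - 88/3
  leading term x_1x_2^2: subtract (-19/9x_2)·f_1 from 19/3x_1x_2^2 - 79/3x_1x_2 - 244x_1 + 7/3x_2^2 + 15x_2 - 88/3 → -41/3x_1x_2 - 244x_1 + 76/9x_2^3 + 7/3x_2^2 - 2164/9x_2 - 88/3
  leading term x_1x_2: subtract (41/9)·f_1 from -41/3x_1x_2 - 244x_1 + 76/9x_2^3 + 7/3x_2^2 - 2164/9x_2 - 88/3 → -814/3x_1 + 76/9x_2^3 - 143/9x_2^2 - 2164/9x_2 + 4697/9
  leading term x_1: subtract (-814/105)·h_4 from -814/3x_1 + 76/9x_2^3 - 143/9x_2^2 - 2164/9x_2 + 4697/9 → 21004/945x_2^3 - 13585/189x_2^2 - 560146/945x_2 + 304579/189
  leading term x_2^3: subtract (5251/120)·h_5 from 21004/945x_2^3 - 13585/189x_2^2 - 560146/945x_2 + 304579/189 → -114143/360x_2^2 + 7139/30x_2 + 656383/72
  leading term x_2^2: no divisor's leading term divides it; move -114143/360x_2^2 to the remainder.
  leading term x_2: no divisor's leading term divides it; move 7139/30x_2 to the remainder.
  leading term 1: no divisor's leading term divides it; move 656383/72 to the remainder.
  remainder -114143/360x_2^2 + 7139/30x_2 + 656383/72 ≠ 0; add h_6 = -114143/360x_2^2 + 7139/30x_2 + 656383/72 to the basis.

S(f_1,h_4): lcm = x_1x_2. S = -2x_1 - 16/315x_2^4 + 13/63x_2^3 - 11/315x_2^2 - 253/63x_2 + 121/3.
  leading term x_1: subtract (-2/35)·h_4 from -2x_1 - 16/315x_2^4 + 13/63x_2^3 - 11/315x_2^2 - 253/63x_2 + 121/3 → -16/315x_2^4 + 97/315x_2^3 - 47/105x_2^2 - 2083/315x_2 + 3047/63
  leading term x_2^4: subtract (-1/10x_2)·h_5 from -16/315x_2^4 + 97/315x_2^3 - 47/105x_2^2 - 2083/315x_2 + 3047/63 → 547/630x_2^3 - 739/315x_2^2 - 14971/630x_2 + 3047/63
  leading term x_2^3: subtract (547/320)·h_5 from 547/630x_2^3 - 739/315x_2^2 - 14971/630x_2 + 3047/63 → -11447/960x_2^2 + 139/16x_2 + 65575/192
  leading term x_2^2: subtract (34341/913144)·h_6 from -11447/960x_2^2 + 139/16x_2 + 65575/192 → -597687/2282860x_2 - 597687/456572
  leading term x_2: no divisor's leading term divides it; move -597687/2282860x_2 to the remainder.
  leading term 1: no divisor's leading term divides it; move -597687/456572 to the remainder.
  remainder -597687/2282860x_2 - 597687/456572 ≠ 0; add h_7 = -597687/2282860x_2 - 597687/456572 to the basis.

The other S-polynomials (S(f_2,h_4), S(f_3,h_4), S(f_1,h_5), S(f_2,h_5), S(f_3,h_5), S(h_4,h_5), S(f_1,h_6), S(f_2,h_6), S(f_3,h_6), S(h_4,h_6), S(h_5,h_6), S(f_1,h_7), S(f_2,h_7), S(f_3,h_7), S(h_4,h_7), S(h_5,h_7), S(h_6,h_7)) all reduce to 0 modulo the current basis, so we have a Gröbner basis.
Inter-reduce: drop elements whose leading term is divisible by another's, tail-reduce, and make monic.
Reduced Gröbner basis: {x_1 - 1, x_2 + 5}.

Elimination: the polynomial x_2 + 5 lies in the elimination ideal for x_2, so x_2 ∈ {-5}. For each such x_2, the remaining basis elements (now univariate) give the rest of the solution.
  x_2 = -5: the earlier basis element becomes x_1 - 1 = 0, giving x_1 = 1 — point (1, -5).
Substituting each solution back into the original system confirms all equations vanish.
This is the nonlinear analogue of row-reducing a linear system.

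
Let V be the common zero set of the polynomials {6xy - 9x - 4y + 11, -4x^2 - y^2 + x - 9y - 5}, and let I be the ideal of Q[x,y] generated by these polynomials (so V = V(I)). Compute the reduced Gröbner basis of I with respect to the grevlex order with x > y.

G = {y^3 + 15/2y^2 - 10/3x - 133/18y - 95/9, x^2 + 1/4y^2 - 1/4x + 9/4y + 5/4, xy - 3/2x - 2/3y + 11/6}

This is the nonlinear analogue of row-reducing a linear system.

f_1 = 6xy - 9x - 4y + 11, LT = xy.
f_2 = -4x^2 - y^2 + x - 9y - 5, LT = x^2.

S(f_1,f_2): lcm = x^2y. S = -1/4y^3 - 3/2x^2 - 5/12xy - 9/4y^2 + 11/6x - 5/4y.
  reduce S modulo (f_1, f_2):
  remainder -1/4y^3 - 15/8y^2 + 5/6x + 133/72y + 95/36 ≠ 0; add g_3 = -1/4y^3 - 15/8y^2 + 5/6x + 133/72y + 95/36 to the basis.

The other S-polynomials (S(f_1,g_3), S(f_2,g_3)) all reduce to 0 modulo the current basis, so we have a Gröbner basis.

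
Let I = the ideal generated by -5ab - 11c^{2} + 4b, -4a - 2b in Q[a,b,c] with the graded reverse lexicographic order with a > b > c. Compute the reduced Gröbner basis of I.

G = {b^{2} - \tfrac{22}{5}c^{2} + \tfrac{8}{5}b, a + \tfrac{1}{2}b}

f_1 = -5ab - 11c^{2} + 4b, LT = ab.
f_2 = -4a - 2b, LT = a.

S(f_1,f_2): lcm = ab. S = -\tfrac{1}{2}b^{2} + \tfrac{11}{5}c^{2} - \tfrac{4}{5}b.
  leading term b^{2}: no divisor's leading term divides it; move -\tfrac{1}{2}b^{2} to the remainder.
  leading term c^{2}: no divisor's leading term divides it; move \tfrac{11}{5}c^{2} to the remainder.
  leading term b: no divisor's leading term divides it; move -\tfrac{4}{5}b to the remainder.
  remainder -\tfrac{1}{2}b^{2} + \tfrac{11}{5}c^{2} - \tfrac{4}{5}b ≠ 0; add g_3 = -\tfrac{1}{2}b^{2} + \tfrac{11}{5}c^{2} - \tfrac{4}{5}b to the basis.

S(f_1,g_3): lcm = ab^{2}. S = \tfrac{22}{5}ac^{2} + \tfrac{11}{5}bc^{2} - \tfrac{8}{5}ab - \tfrac{4}{5}b^{2}.
  leading term ac^{2}: subtract (-\tfrac{11}{10}c^{2})·f_2 from \tfrac{22}{5}ac^{2} + \tfrac{11}{5}bc^{2} - \tfrac{8}{5}ab - \tfrac{4}{5}b^{2} → -\tfrac{8}{5}ab - \tfrac{4}{5}b^{2}
  leading term ab: subtract (\tfrac{8}{25})·f_1 from -\tfrac{8}{5}ab - \tfrac{4}{5}b^{2} → -\tfrac{4}{5}b^{2} + \tfrac{88}{25}c^{2} - \tfrac{32}{25}b
  leading term b^{2}: subtract (\tfrac{8}{5})·g_3 from -\tfrac{4}{5}b^{2} + \tfrac{88}{25}c^{2} - \tfrac{32}{25}b → 0
  remainder 0.

S(f_2,g_3): leading monomials are coprime, so the S-polynomial reduces to 0 (Buchberger's first criterion).
Every S-polynomial of the final basis reduces to 0, so we have a Gröbner basis.
Inter-reduce: drop elements whose leading term is divisible by another's, tail-reduce, and make monic.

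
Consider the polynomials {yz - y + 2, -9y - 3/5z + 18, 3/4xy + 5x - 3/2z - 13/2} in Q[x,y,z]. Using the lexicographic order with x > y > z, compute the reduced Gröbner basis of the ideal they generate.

f_1 = yz - y + 2, LT = yz.
f_2 = -9y - 3/5z + 18, LT = y.
f_3 = 3/4xy + 5x - 3/2z - 13/2, LT = xy.

S(f_1,f_2): lcm = yz. S = -y - 1/15z^2 + 2z + 2.
  leading term y: subtract (1/9)·f_2 from -y - 1/15z^2 + 2z + 2 → -1/15z^2 + 31/15z
  leading term z^2: no divisor's leading term divides it; move -1/15z^2 to the remainder.
  leading term z: no divisor's leading term divides it; move 31/15z to the remainder.
  remainder -1/15z^2 + 31/15z ≠ 0; add g_4 = -1/15z^2 + 31/15z to the basis.

S(f_1,f_3): lcm = xyz. S = -xy - 20/3xz + 2x + 2z^2 + 26/3z.
  leading term xy: subtract (1/9x)·f_2 from -xy - 20/3xz + 2x + 2z^2 + 26/3z → -33/5xz + 2z^2 + 26/3z
  leading term xz: no divisor's leading term divides it; move -33/5xz to the remainder.
  leading term z^2: subtract (-30)·g_4 from 2z^2 + 26/3z → 212/3z
  leading term z: no divisor's leading term divides it; move 212/3z to the remainder.
  remainder -33/5xz + 212/3z ≠ 0; add g_5 = -33/5xz + 212/3z to the basis.

S(f_2,f_3): lcm = xy. S = 1/15xz - 26/3x + 2z + 26/3.
  leading term xz: subtract (-1/99)·g_5 from 1/15xz - 26/3x + 2z + 26/3 → -26/3x + 806/297z + 26/3
  leading term x: no divisor's leading term divides it; move -26/3x to the remainder.
  leading term z: no divisor's leading term divides it; move 806/297z to the remainder.
  leading term 1: no divisor's leading term divides it; move 26/3 to the remainder.
  remainder -26/3x + 806/297z + 26/3 ≠ 0; add g_6 = -26/3x + 806/297z + 26/3 to the basis.

The other S-polynomials (S(f_1,g_4), S(f_2,g_4), S(f_3,g_4), S(f_1,g_5), S(f_2,g_5), S(f_3,g_5), S(g_4,g_5), S(f_1,g_6), S(f_2,g_6), S(f_3,g_6), S(g_4,g_6), S(g_5,g_6)) all reduce to 0 modulo the current basis, so we have a Gröbner basis.
Inter-reduce: drop elements whose leading term is divisible by another's, tail-reduce, and make monic.

G = {x - 31/99z - 1, y + 1/15z - 2, z^2 - 31z}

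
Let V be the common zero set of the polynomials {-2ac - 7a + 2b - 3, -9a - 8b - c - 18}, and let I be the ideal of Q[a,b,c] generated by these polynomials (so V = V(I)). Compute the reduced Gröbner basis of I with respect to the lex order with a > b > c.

f_1 = -2ac - 7a + 2b - 3, LT = ac.
f_2 = -9a - 8b - c - 18, LT = a.

S(f_1,f_2): lcm = ac. S = 7/2a - 8/9bc - b - 1/9c^2 - 2c + 3/2.
  leading term a: subtract (-7/18)·f_2 from 7/2a - 8/9bc - b - 1/9c^2 - 2c + 3/2 → -8/9bc - 37/9b - 1/9c^2 - 43/18c - 11/2
  leading term bc: no divisor's leading term divides it; move -8/9bc to the remainder.
  leading term b: no divisor's leading term divides it; move -37/9b to the remainder.
  leading term c^2: no divisor's leading term divides it; move -1/9c^2 to the remainder.
  leading term c: no divisor's leading term divides it; move -43/18c to the remainder.
  leading term 1: no divisor's leading term divides it; move -11/2 to the remainder.
  remainder -8/9bc - 37/9b - 1/9c^2 - 43/18c - 11/2 ≠ 0; add g_3 = -8/9bc - 37/9b - 1/9c^2 - 43/18c - 11/2 to the basis.

The other S-polynomials (S(f_1,g_3), S(f_2,g_3)) all reduce to 0 modulo the current basis, so we have a Gröbner basis.
Inter-reduce: drop elements whose leading term is divisible by another's, tail-reduce, and make monic.

G = {a + 8/9b + 1/9c + 2, bc + 37/8b + 1/8c^2 + 43/16c + 99/16}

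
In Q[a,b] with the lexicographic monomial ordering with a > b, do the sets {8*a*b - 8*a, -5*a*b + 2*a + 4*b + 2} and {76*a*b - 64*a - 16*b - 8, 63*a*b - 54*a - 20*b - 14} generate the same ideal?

Two ideals are equal iff their reduced Gröbner bases coincide (the reduced basis is unique for a fixed ordering).
Buchberger on the first generating set:
f_1 = 8*a*b - 8*a, LT = a*b.
f_2 = -5*a*b + 2*a + 4*b + 2, LT = a*b.

S(f_1,f_2): lcm = a*b. S = -3/5*a + 4/5*b + 2/5.
  reduce S modulo (f_1, f_2):
  remainder -3/5*a + 4/5*b + 2/5 ≠ 0; add g_3 = -3/5*a + 4/5*b + 2/5 to the basis.

S(f_1,g_3): lcm = a*b. S = -a + 4/3*b**2 + 2/3*b.
  reduce S modulo (f_1, f_2, g_3):
  remainder 4/3*b**2 - 2/3*b - 2/3 ≠ 0; add g_4 = 4/3*b**2 - 2/3*b - 2/3 to the basis.

The other S-polynomials (S(f_2,g_3), S(f_1,g_4), S(f_2,g_4), S(g_3,g_4)) all reduce to 0 modulo the current basis, so we have a Gröbner basis.
Inter-reduce: drop elements whose leading term is divisible by another's, tail-reduce, and make monic.
Reduced Gröbner basis: {a - 4/3*b - 2/3, b**2 - 1/2*b - 1/2}.

Buchberger on the second generating set:
h_1 = 76*a*b - 64*a - 16*b - 8, LT = a*b.
h_2 = 63*a*b - 54*a - 20*b - 14, LT = a*b.

S(h_1,h_2): lcm = a*b. S = 2/133*a + 128/1197*b + 20/171.
  reduce S modulo (h_1, h_2):
  remainder 2/133*a + 128/1197*b + 20/171 ≠ 0; add k_3 = 2/133*a + 128/1197*b + 20/171 to the basis.

S(h_1,k_3): lcm = a*b. S = -16/19*a - 64/9*b**2 - 1366/171*b - 2/19.
  reduce S modulo (h_1, h_2, k_3):
  remainder -64/9*b**2 - 2*b + 58/9 ≠ 0; add k_4 = -64/9*b**2 - 2*b + 58/9 to the basis.

The other S-polynomials (S(h_2,k_3), S(h_1,k_4), S(h_2,k_4), S(k_3,k_4)) all reduce to 0 modulo the current basis, so we have a Gröbner basis.
Inter-reduce: drop elements whose leading term is divisible by another's, tail-reduce, and make monic.
Reduced Gröbner basis: {a + 64/9*b + 70/9, b**2 + 9/32*b - 29/32}.

These differ, so the ideals are not equal.

No, the ideals differ.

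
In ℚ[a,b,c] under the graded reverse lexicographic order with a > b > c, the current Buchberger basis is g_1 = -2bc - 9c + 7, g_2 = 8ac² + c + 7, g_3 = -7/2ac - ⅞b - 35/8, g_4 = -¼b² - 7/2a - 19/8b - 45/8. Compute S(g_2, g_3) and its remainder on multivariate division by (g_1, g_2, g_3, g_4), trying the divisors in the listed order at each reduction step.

lcm(LM(g_2), LM(g_3)) = ac².
S = (lcm/LT(g_2))·g_2 − (lcm/LT(g_3))·g_3 = -¼bc - 9/8c + ⅞.
Reduce S modulo (g_1, g_2, g_3, g_4) in that order:
  leading term bc: subtract (⅛)·g_1 from -¼bc - 9/8c + ⅞ → 0
The remainder is 0, so this S-polynomial contributes no new basis element.

S(g_2, g_3) = -¼bc - 9/8c + ⅞; remainder on division = 0.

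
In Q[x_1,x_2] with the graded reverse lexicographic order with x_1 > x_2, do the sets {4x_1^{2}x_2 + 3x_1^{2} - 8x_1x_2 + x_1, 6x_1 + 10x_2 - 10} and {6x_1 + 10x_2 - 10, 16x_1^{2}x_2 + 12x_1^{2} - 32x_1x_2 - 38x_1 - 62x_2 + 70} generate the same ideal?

No, the ideals differ.

Equality of ideals is decidable: compute both reduced Gröbner bases (unique for the ordering) and check whether they agree.
Buchberger on the first generating set:
f_1 = 4x_1^{2}x_2 + 3x_1^{2} - 8x_1x_2 + x_1, LT = x_1^{2}x_2.
f_2 = 6x_1 + 10x_2 - 10, LT = x_1.

S(f_1,f_2): lcm = x_1^{2}x_2. S = -\tfrac{5}{3}x_1x_2^{2} + \tfrac{3}{4}x_1^{2} - \tfrac{1}{3}x_1x_2 + \tfrac{1}{4}x_1.
  reduce S modulo (f_1, f_2):
  remainder \tfrac{25}{9}x_2^{3} - \tfrac{5}{36}x_2^{2} - \tfrac{185}{36}x_2 + \tfrac{5}{2} ≠ 0; add g_3 = \tfrac{25}{9}x_2^{3} - \tfrac{5}{36}x_2^{2} - \tfrac{185}{36}x_2 + \tfrac{5}{2} to the basis.

The other S-polynomials (S(f_1,g_3), S(f_2,g_3)) all reduce to 0 modulo the current basis, so we have a Gröbner basis.
Inter-reduce: drop elements whose leading term is divisible by another's, tail-reduce, and make monic.
Reduced Gröbner basis: {x_2^{3} - \tfrac{1}{20}x_2^{2} - \tfrac{37}{20}x_2 + \tfrac{9}{10}, x_1 + \tfrac{5}{3}x_2 - \tfrac{5}{3}}.

Buchberger on the second generating set:
h_1 = 6x_1 + 10x_2 - 10, LT = x_1.
h_2 = 16x_1^{2}x_2 + 12x_1^{2} - 32x_1x_2 - 38x_1 - 62x_2 + 70, LT = x_1^{2}x_2.

S(h_1,h_2): lcm = x_1^{2}x_2. S = \tfrac{5}{3}x_1x_2^{2} - \tfrac{3}{4}x_1^{2} + \tfrac{1}{3}x_1x_2 + \tfrac{19}{8}x_1 + \tfrac{31}{8}x_2 - \tfrac{35}{8}.
  reduce S modulo (h_1, h_2):
  remainder -\tfrac{25}{9}x_2^{3} + \tfrac{5}{36}x_2^{2} + \tfrac{167}{36}x_2 - \tfrac{5}{2} ≠ 0; add k_3 = -\tfrac{25}{9}x_2^{3} + \tfrac{5}{36}x_2^{2} + \tfrac{167}{36}x_2 - \tfrac{5}{2} to the basis.

The other S-polynomials (S(h_1,k_3), S(h_2,k_3)) all reduce to 0 modulo the current basis, so we have a Gröbner basis.
Inter-reduce: drop elements whose leading term is divisible by another's, tail-reduce, and make monic.
Reduced Gröbner basis: {x_2^{3} - \tfrac{1}{20}x_2^{2} - \tfrac{167}{100}x_2 + \tfrac{9}{10}, x_1 + \tfrac{5}{3}x_2 - \tfrac{5}{3}}.

These differ, so the ideals are not equal.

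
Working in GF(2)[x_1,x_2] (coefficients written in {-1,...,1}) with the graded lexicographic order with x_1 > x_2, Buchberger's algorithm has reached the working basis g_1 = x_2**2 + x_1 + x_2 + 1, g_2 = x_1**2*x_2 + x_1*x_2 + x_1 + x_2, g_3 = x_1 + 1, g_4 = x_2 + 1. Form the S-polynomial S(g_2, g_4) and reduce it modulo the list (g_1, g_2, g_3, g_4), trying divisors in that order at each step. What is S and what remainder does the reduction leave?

lcm(LM(g_2), LM(g_4)) = x_1**2*x_2.
S = (lcm/LT(g_2))·g_2 − (lcm/LT(g_4))·g_4 = x_1**2 + x_1*x_2 + x_1 + x_2.
Reduce S modulo (g_1, g_2, g_3, g_4) in that order:
  leading term x_1**2: subtract (x_1)·g_3 from x_1**2 + x_1*x_2 + x_1 + x_2 → x_1*x_2 + x_2
  leading term x_1*x_2: subtract (x_2)·g_3 from x_1*x_2 + x_2 → 0
The remainder is 0, so this S-polynomial contributes no new basis element.

S(g_2, g_4) = x_1**2 + x_1*x_2 + x_1 + x_2; remainder on division = 0.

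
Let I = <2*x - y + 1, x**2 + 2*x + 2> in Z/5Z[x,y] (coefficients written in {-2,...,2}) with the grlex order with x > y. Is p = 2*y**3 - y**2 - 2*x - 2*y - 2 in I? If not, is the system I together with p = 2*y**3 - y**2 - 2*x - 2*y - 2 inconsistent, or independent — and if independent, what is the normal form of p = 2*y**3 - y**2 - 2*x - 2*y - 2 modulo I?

First compute the reduced Gröbner basis of I by Buchberger's algorithm.
f_1 = 2*x - y + 1, LT = x.
f_2 = x**2 + 2*x + 2, LT = x**2.

S(f_1,f_2): lcm = x**2. S = 2*x*y + x - 2.
  reduce S modulo (f_1, f_2):
  remainder y**2 + 2*y ≠ 0; add h_3 = y**2 + 2*y to the basis.

The other S-polynomials (S(f_1,h_3), S(f_2,h_3)) all reduce to 0 modulo the current basis, so we have a Gröbner basis.
Inter-reduce: drop elements whose leading term is divisible by another's, tail-reduce, and make monic.
Reduced Gröbner basis: {y**2 + 2*y, x + 2*y - 2}.
Label its elements g_1 = y**2 + 2*y, g_2 = x + 2*y - 2.

Reduce p = 2*y**3 - y**2 - 2*x - 2*y - 2 modulo G:
  leading term y**3: subtract (2*y)·g_1 from 2*y**3 - y**2 - 2*x - 2*y - 2 → -2*x - 2*y - 2
  leading term x: subtract (-2)·g_2 from -2*x - 2*y - 2 → 2*y - 1
  leading term y: no divisor's leading term divides it; move 2*y to the remainder.
  leading term 1: no divisor's leading term divides it; move -1 to the remainder.
  normal form = 2*y - 1.
The normal form is nonzero, so p ∉ I. Since p minus its normal form lies in I, I + (p) = I + (r) where r = 2*y - 1; decide whether this ideal is the whole ring.
Run Buchberger on G together with r (pairs among the g_i already reduce to 0 since G is a Gröbner basis):
g_1 = y**2 + 2*y, LT = y**2.
g_2 = x + 2*y - 2, LT = x.
r = 2*y - 1, LT = y.

The S-polynomials (S(g_1,g_2), S(g_1,r), S(g_2,r)) all reduce to 0 modulo the current basis, so we have a Gröbner basis.
Inter-reduce: drop elements whose leading term is divisible by another's, tail-reduce, and make monic.
Reduced Gröbner basis: {x - 1, y + 2}.
The reduced Gröbner basis of I + (p) is {x - 1, y + 2} ≠ {1}, a proper ideal, so the enlarged system stays consistent: p is independent of I, with normal form 2*y - 1.

Ideal membership is decidable via reduction modulo a Gröbner basis.

2*y**3 - y**2 - 2*x - 2*y - 2 is independent of I; its normal form modulo I is 2*y - 1.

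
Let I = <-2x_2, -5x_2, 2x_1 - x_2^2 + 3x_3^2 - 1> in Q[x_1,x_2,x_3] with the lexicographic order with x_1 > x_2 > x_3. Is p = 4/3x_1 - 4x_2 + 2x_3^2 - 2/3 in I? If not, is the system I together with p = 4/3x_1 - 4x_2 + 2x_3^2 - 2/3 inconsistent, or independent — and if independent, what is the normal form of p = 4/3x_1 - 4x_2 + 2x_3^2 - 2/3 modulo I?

First compute the reduced Gröbner basis of I by Buchberger's algorithm.
f_1 = -2x_2, LT = x_2.
f_2 = -5x_2, LT = x_2.
f_3 = 2x_1 - x_2^2 + 3x_3^2 - 1, LT = x_1.

The S-polynomials (S(f_1,f_2), S(f_1,f_3), S(f_2,f_3)) all reduce to 0 modulo the current basis, so we have a Gröbner basis.
Inter-reduce: drop elements whose leading term is divisible by another's, tail-reduce, and make monic.
Reduced Gröbner basis: {x_1 + 3/2x_3^2 - 1/2, x_2}.
Label its elements g_1 = x_1 + 3/2x_3^2 - 1/2, g_2 = x_2.

Reduce p = 4/3x_1 - 4x_2 + 2x_3^2 - 2/3 modulo G:
  leading term x_1: subtract (4/3)·g_1 from 4/3x_1 - 4x_2 + 2x_3^2 - 2/3 → -4x_2
  leading term x_2: subtract (-4)·g_2 from -4x_2 → 0
  normal form = 0.
Since the normal form is 0, p ∈ I.

4/3x_1 - 4x_2 + 2x_3^2 - 2/3 lies in I (it reduces to 0).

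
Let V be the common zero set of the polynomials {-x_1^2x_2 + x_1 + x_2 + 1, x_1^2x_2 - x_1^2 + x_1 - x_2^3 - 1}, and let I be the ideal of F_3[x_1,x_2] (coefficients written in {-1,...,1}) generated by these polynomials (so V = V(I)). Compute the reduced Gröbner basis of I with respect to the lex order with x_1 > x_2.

f_1 = -x_1^2x_2 + x_1 + x_2 + 1, LT = x_1^2x_2.
f_2 = x_1^2x_2 - x_1^2 + x_1 - x_2^3 - 1, LT = x_1^2x_2.

S(f_1,f_2): lcm = x_1^2x_2. S = x_1^2 + x_1 + x_2^3 - x_2.
  leading term x_1^2: no divisor's leading term divides it; move x_1^2 to the remainder.
  leading term x_1: no divisor's leading term divides it; move x_1 to the remainder.
  leading term x_2^3: no divisor's leading term divides it; move x_2^3 to the remainder.
  leading term x_2: no divisor's leading term divides it; move -x_2 to the remainder.
  remainder x_1^2 + x_1 + x_2^3 - x_2 ≠ 0; add g_3 = x_1^2 + x_1 + x_2^3 - x_2 to the basis.

S(f_1,g_3): lcm = x_1^2x_2. S = -x_1x_2 - x_1 - x_2^4 + x_2^2 - x_2 - 1.
  leading term x_1x_2: no divisor's leading term divides it; move -x_1x_2 to the remainder.
  leading term x_1: no divisor's leading term divides it; move -x_1 to the remainder.
  leading term x_2^4: no divisor's leading term divides it; move -x_2^4 to the remainder.
  leading term x_2^2: no divisor's leading term divides it; move x_2^2 to the remainder.
  leading term x_2: no divisor's leading term divides it; move -x_2 to the remainder.
  leading term 1: no divisor's leading term divides it; move -1 to the remainder.
  remainder -x_1x_2 - x_1 - x_2^4 + x_2^2 - x_2 - 1 ≠ 0; add g_4 = -x_1x_2 - x_1 - x_2^4 + x_2^2 - x_2 - 1 to the basis.

S(f_1,g_4): lcm = x_1^2x_2. S = -x_1^2 - x_1x_2^4 + x_1x_2^2 - x_1x_2 + x_1 - x_2 - 1.
  leading term x_1^2: subtract (-1)·g_3 from -x_1^2 - x_1x_2^4 + x_1x_2^2 - x_1x_2 + x_1 - x_2 - 1 → -x_1x_2^4 + x_1x_2^2 - x_1x_2 - x_1 + x_2^3 + x_2 - 1
  leading term x_1x_2^4: subtract (x_2^3)·g_4 from -x_1x_2^4 + x_1x_2^2 - x_1x_2 - x_1 + x_2^3 + x_2 - 1 → x_1x_2^3 + x_1x_2^2 - x_1x_2 - x_1 + x_2^7 - x_2^5 + x_2^4 - x_2^3 + x_2 - 1
  leading term x_1x_2^3: subtract (-x_2^2)·g_4 from x_1x_2^3 + x_1x_2^2 - x_1x_2 - x_1 + x_2^7 - x_2^5 + x_2^4 - x_2^3 + x_2 - 1 → -x_1x_2 - x_1 + x_2^7 - x_2^6 - x_2^5 - x_2^4 + x_2^3 - x_2^2 + x_2 - 1
  leading term x_1x_2: subtract (1)·g_4 from -x_1x_2 - x_1 + x_2^7 - x_2^6 - x_2^5 - x_2^4 + x_2^3 - x_2^2 + x_2 - 1 → x_2^7 - x_2^6 - x_2^5 + x_2^3 + x_2^2 - x_2
  leading term x_2^7: no divisor's leading term divides it; move x_2^7 to the remainder.
  leading term x_2^6: no divisor's leading term divides it; move -x_2^6 to the remainder.
  leading term x_2^5: no divisor's leading term divides it; move -x_2^5 to the remainder.
  leading term x_2^3: no divisor's leading term divides it; move x_2^3 to the remainder.
  leading term x_2^2: no divisor's leading term divides it; move x_2^2 to the remainder.
  leading term x_2: no divisor's leading term divides it; move -x_2 to the remainder.
  remainder x_2^7 - x_2^6 - x_2^5 + x_2^3 + x_2^2 - x_2 ≠ 0; add g_5 = x_2^7 - x_2^6 - x_2^5 + x_2^3 + x_2^2 - x_2 to the basis.

The other S-polynomials (S(f_2,g_3), S(f_2,g_4), S(g_3,g_4), S(f_1,g_5), S(f_2,g_5), S(g_3,g_5), S(g_4,g_5)) all reduce to 0 modulo the current basis, so we have a Gröbner basis.
Inter-reduce: drop elements whose leading term is divisible by another's, tail-reduce, and make monic.

G = {x_1^2 + x_1 + x_2^3 - x_2, x_1x_2 + x_1 + x_2^4 - x_2^2 + x_2 + 1, x_2^7 - x_2^6 - x_2^5 + x_2^3 + x_2^2 - x_2}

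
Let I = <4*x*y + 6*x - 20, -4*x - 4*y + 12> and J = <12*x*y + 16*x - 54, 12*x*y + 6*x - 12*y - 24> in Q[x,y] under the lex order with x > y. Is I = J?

Since reduced Gröbner bases are canonical representatives of ideals under a given ordering, it suffices to compute and compare them.
Buchberger on the first generating set:
f_1 = 4*x*y + 6*x - 20, LT = x*y.
f_2 = -4*x - 4*y + 12, LT = x.

S(f_1,f_2): lcm = x*y. S = 3/2*x - y**2 + 3*y - 5.
  leading term x: subtract (-3/8)·f_2 from 3/2*x - y**2 + 3*y - 5 → -y**2 + 3/2*y - 1/2
  leading term y**2: no divisor's leading term divides it; move -y**2 to the remainder.
  leading term y: no divisor's leading term divides it; move 3/2*y to the remainder.
  leading term 1: no divisor's leading term divides it; move -1/2 to the remainder.
  remainder -y**2 + 3/2*y - 1/2 ≠ 0; add g_3 = -y**2 + 3/2*y - 1/2 to the basis.

The other S-polynomials (S(f_1,g_3), S(f_2,g_3)) all reduce to 0 modulo the current basis, so we have a Gröbner basis.
Inter-reduce: drop elements whose leading term is divisible by another's, tail-reduce, and make monic.
Reduced Gröbner basis: {x + y - 3, y**2 - 3/2*y + 1/2}.

Buchberger on the second generating set:
h_1 = 12*x*y + 16*x - 54, LT = x*y.
h_2 = 12*x*y + 6*x - 12*y - 24, LT = x*y.

S(h_1,h_2): lcm = x*y. S = 5/6*x + y - 5/2.
  leading term x: no divisor's leading term divides it; move 5/6*x to the remainder.
  leading term y: no divisor's leading term divides it; move y to the remainder.
  leading term 1: no divisor's leading term divides it; move -5/2 to the remainder.
  remainder 5/6*x + y - 5/2 ≠ 0; add k_3 = 5/6*x + y - 5/2 to the basis.

S(h_1,k_3): lcm = x*y. S = 4/3*x - 6/5*y**2 + 3*y - 9/2.
  leading term x: subtract (8/5)·k_3 from 4/3*x - 6/5*y**2 + 3*y - 9/2 → -6/5*y**2 + 7/5*y - 1/2
  leading term y**2: no divisor's leading term divides it; move -6/5*y**2 to the remainder.
  leading term y: no divisor's leading term divides it; move 7/5*y to the remainder.
  leading term 1: no divisor's leading term divides it; move -1/2 to the remainder.
  remainder -6/5*y**2 + 7/5*y - 1/2 ≠ 0; add k_4 = -6/5*y**2 + 7/5*y - 1/2 to the basis.

The other S-polynomials (S(h_2,k_3), S(h_1,k_4), S(h_2,k_4), S(k_3,k_4)) all reduce to 0 modulo the current basis, so we have a Gröbner basis.
Inter-reduce: drop elements whose leading term is divisible by another's, tail-reduce, and make monic.
Reduced Gröbner basis: {x + 6/5*y - 3, y**2 - 7/6*y + 5/12}.

The bases are distinct; the ideals are different.

No, the ideals differ.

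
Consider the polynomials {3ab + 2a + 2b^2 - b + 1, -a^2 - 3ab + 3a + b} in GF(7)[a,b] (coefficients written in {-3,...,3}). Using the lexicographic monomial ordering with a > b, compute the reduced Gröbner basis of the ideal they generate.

G = {a - 3b^2 - 2b - 3, b^3 - b}

f_1 = 3ab + 2a + 2b^2 - b + 1, LT = ab.
f_2 = -a^2 - 3ab + 3a + b, LT = a^2.

S(f_1,f_2): lcm = a^2b. S = 3a^2 - 2ab - 2a + b^2.
  leading term a^2: subtract (-3)·f_2 from 3a^2 - 2ab - 2a + b^2 → 3ab + b^2 + 3b
  leading term ab: subtract (1)·f_1 from 3ab + b^2 + 3b → -2a - b^2 - 3b - 1
  leading term a: no divisor's leading term divides it; move -2a to the remainder.
  leading term b^2: no divisor's leading term divides it; move -b^2 to the remainder.
  leading term b: no divisor's leading term divides it; move -3b to the remainder.
  leading term 1: no divisor's leading term divides it; move -1 to the remainder.
  remainder -2a - b^2 - 3b - 1 ≠ 0; add g_3 = -2a - b^2 - 3b - 1 to the basis.

S(f_1,g_3): lcm = ab. S = 3a + 3b^3 - 2b^2 - 2b - 2.
  leading term a: subtract (2)·g_3 from 3a + 3b^3 - 2b^2 - 2b - 2 → 3b^3 - 3b
  leading term b^3: no divisor's leading term divides it; move 3b^3 to the remainder.
  leading term b: no divisor's leading term divides it; move -3b to the remainder.
  remainder 3b^3 - 3b ≠ 0; add g_4 = 3b^3 - 3b to the basis.

The other S-polynomials (S(f_2,g_3), S(f_1,g_4), S(f_2,g_4), S(g_3,g_4)) all reduce to 0 modulo the current basis, so we have a Gröbner basis.
Inter-reduce: drop elements whose leading term is divisible by another's, tail-reduce, and make monic.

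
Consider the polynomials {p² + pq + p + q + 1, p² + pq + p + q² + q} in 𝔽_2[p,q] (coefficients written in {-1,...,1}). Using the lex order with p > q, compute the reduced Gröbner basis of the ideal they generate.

G = {p² + pq + p + q + 1, q² + 1}

f_1 = p² + pq + p + q + 1, LT = p².
f_2 = p² + pq + p + q² + q, LT = p².

S(f_1,f_2): lcm = p². S = q² + 1.
  leading term q²: no divisor's leading term divides it; move q² to the remainder.
  leading term 1: no divisor's leading term divides it; move 1 to the remainder.
  remainder q² + 1 ≠ 0; add g_3 = q² + 1 to the basis.

The other S-polynomials (S(f_1,g_3), S(f_2,g_3)) all reduce to 0 modulo the current basis, so we have a Gröbner basis.
Inter-reduce: drop elements whose leading term is divisible by another's, tail-reduce, and make monic.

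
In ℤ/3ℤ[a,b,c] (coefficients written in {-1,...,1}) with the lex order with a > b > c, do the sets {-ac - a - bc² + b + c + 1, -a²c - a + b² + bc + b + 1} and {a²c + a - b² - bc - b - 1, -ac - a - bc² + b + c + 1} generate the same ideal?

Yes, the ideals are equal.

Two ideals are equal iff their reduced Gröbner bases coincide (the reduced basis is unique for a fixed ordering).
Buchberger on the first generating set:
f_1 = -ac - a - bc² + b + c + 1, LT = ac.
f_2 = -a²c - a + b² + bc + b + 1, LT = a²c.

S(f_1,f_2): lcm = a²c. S = a² + abc² - ab - ac + a + b² + bc + b + 1.
  leading term a²: no divisor's leading term divides it; move a² to the remainder.
  leading term abc²: subtract (-bc)·f_1 from abc² - ab - ac + a + b² + bc + b + 1 → -abc - ab - ac + a - b²c³ + b²c + b² + bc² - bc + b + 1
  leading term abc: subtract (b)·f_1 from -abc - ab - ac + a - b²c³ + b²c + b² + bc² - bc + b + 1 → -ac + a - b²c³ + b²c² + b²c + bc² + bc + 1
  leading term ac: subtract (1)·f_1 from -ac + a - b²c³ + b²c² + b²c + bc² + bc + 1 → -a - b²c³ + b²c² + b²c - bc² + bc - b - c
  leading term a: no divisor's leading term divides it; move -a to the remainder.
  leading term b²c³: no divisor's leading term divides it; move -b²c³ to the remainder.
  leading term b²c²: no divisor's leading term divides it; move b²c² to the remainder.
  leading term b²c: no divisor's leading term divides it; move b²c to the remainder.
  leading term bc²: no divisor's leading term divides it; move -bc² to the remainder.
  leading term bc: no divisor's leading term divides it; move bc to the remainder.
  leading term b: no divisor's leading term divides it; move -b to the remainder.
  leading term c: no divisor's leading term divides it; move -c to the remainder.
  remainder a² - a - b²c³ + b²c² + b²c - bc² + bc - b - c ≠ 0; add g_3 = a² - a - b²c³ + b²c² + b²c - bc² + bc - b - c to the basis.

S(f_1,g_3): lcm = a²c. S = a² + abc² - ab - a + b²c⁴ - b²c³ - b²c² + bc³ - bc² + bc + c².
  leading term a²: subtract (1)·g_3 from a² + abc² - ab - a + b²c⁴ - b²c³ - b²c² + bc³ - bc² + bc + c² → abc² - ab + b²c⁴ + b²c² - b²c + bc³ + b + c² + c
  leading term abc²: subtract (-bc)·f_1 from abc² - ab + b²c⁴ + b²c² - b²c + bc³ + b + c² + c → -abc - ab + b²c⁴ - b²c³ + b²c² + bc³ + bc² + bc + b + c² + c
  leading term abc: subtract (b)·f_1 from -abc - ab + b²c⁴ - b²c³ + b²c² + bc³ + bc² + bc + b + c² + c → b²c⁴ - b²c³ - b²c² - b² + bc³ + bc² + c² + c
  leading term b²c⁴: no divisor's leading term divides it; move b²c⁴ to the remainder.
  leading term b²c³: no divisor's leading term divides it; move -b²c³ to the remainder.
  leading term b²c²: no divisor's leading term divides it; move -b²c² to the remainder.
  leading term b²: no divisor's leading term divides it; move -b² to the remainder.
  leading term bc³: no divisor's leading term divides it; move bc³ to the remainder.
  leading term bc²: no divisor's leading term divides it; move bc² to the remainder.
  leading term c²: no divisor's leading term divides it; move c² to the remainder.
  leading term c: no divisor's leading term divides it; move c to the remainder.
  remainder b²c⁴ - b²c³ - b²c² - b² + bc³ + bc² + c² + c ≠ 0; add g_4 = b²c⁴ - b²c³ - b²c² - b² + bc³ + bc² + c² + c to the basis.

The other S-polynomials (S(f_2,g_3), S(f_1,g_4), S(f_2,g_4), S(g_3,g_4)) all reduce to 0 modulo the current basis, so we have a Gröbner basis.
Inter-reduce: drop elements whose leading term is divisible by another's, tail-reduce, and make monic.
Reduced Gröbner basis: {a² - a - b²c³ + b²c² + b²c - bc² + bc - b - c, ac + a + bc² - b - c - 1, b²c⁴ - b²c³ - b²c² - b² + bc³ + bc² + c² + c}.

Buchberger on the second generating set:
h_1 = a²c + a - b² - bc - b - 1, LT = a²c.
h_2 = -ac - a - bc² + b + c + 1, LT = ac.

S(h_1,h_2): lcm = a²c. S = -a² - abc² + ab + ac - a - b² - bc - b - 1.
  leading term a²: no divisor's leading term divides it; move -a² to the remainder.
  leading term abc²: subtract (bc)·h_2 from -abc² + ab + ac - a - b² - bc - b - 1 → abc + ab + ac - a + b²c³ - b²c - b² - bc² + bc - b - 1
  leading term abc: subtract (-b)·h_2 from abc + ab + ac - a + b²c³ - b²c - b² - bc² + bc - b - 1 → ac - a + b²c³ - b²c² - b²c - bc² - bc - 1
  leading term ac: subtract (-1)·h_2 from ac - a + b²c³ - b²c² - b²c - bc² - bc - 1 → a + b²c³ - b²c² - b²c + bc² - bc + b + c
  leading term a: no divisor's leading term divides it; move a to the remainder.
  leading term b²c³: no divisor's leading term divides it; move b²c³ to the remainder.
  leading term b²c²: no divisor's leading term divides it; move -b²c² to the remainder.
  leading term b²c: no divisor's leading term divides it; move -b²c to the remainder.
  leading term bc²: no divisor's leading term divides it; move bc² to the remainder.
  leading term bc: no divisor's leading term divides it; move -bc to the remainder.
  leading term b: no divisor's leading term divides it; move b to the remainder.
  leading term c: no divisor's leading term divides it; move c to the remainder.
  remainder -a² + a + b²c³ - b²c² - b²c + bc² - bc + b + c ≠ 0; add k_3 = -a² + a + b²c³ - b²c² - b²c + bc² - bc + b + c to the basis.

S(h_1,k_3): lcm = a²c. S = ac + a + b²c⁴ - b²c³ - b²c² - b² + bc³ - bc² - b + c² - 1.
  leading term ac: subtract (-1)·h_2 from ac + a + b²c⁴ - b²c³ - b²c² - b² + bc³ - bc² - b + c² - 1 → b²c⁴ - b²c³ - b²c² - b² + bc³ + bc² + c² + c
  leading term b²c⁴: no divisor's leading term divides it; move b²c⁴ to the remainder.
  leading term b²c³: no divisor's leading term divides it; move -b²c³ to the remainder.
  leading term b²c²: no divisor's leading term divides it; move -b²c² to the remainder.
  leading term b²: no divisor's leading term divides it; move -b² to the remainder.
  leading term bc³: no divisor's leading term divides it; move bc³ to the remainder.
  leading term bc²: no divisor's leading term divides it; move bc² to the remainder.
  leading term c²: no divisor's leading term divides it; move c² to the remainder.
  leading term c: no divisor's leading term divides it; move c to the remainder.
  remainder b²c⁴ - b²c³ - b²c² - b² + bc³ + bc² + c² + c ≠ 0; add k_4 = b²c⁴ - b²c³ - b²c² - b² + bc³ + bc² + c² + c to the basis.

The other S-polynomials (S(h_2,k_3), S(h_1,k_4), S(h_2,k_4), S(k_3,k_4)) all reduce to 0 modulo the current basis, so we have a Gröbner basis.
Inter-reduce: drop elements whose leading term is divisible by another's, tail-reduce, and make monic.
Reduced Gröbner basis: {a² - a - b²c³ + b²c² + b²c - bc² + bc - b - c, ac + a + bc² - b - c - 1, b²c⁴ - b²c³ - b²c² - b² + bc³ + bc² + c² + c}.

The two bases agree; hence the ideals are identical.
The same test decides containment: I ⊆ J iff every generator of I reduces to 0 modulo a Gröbner basis of J.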